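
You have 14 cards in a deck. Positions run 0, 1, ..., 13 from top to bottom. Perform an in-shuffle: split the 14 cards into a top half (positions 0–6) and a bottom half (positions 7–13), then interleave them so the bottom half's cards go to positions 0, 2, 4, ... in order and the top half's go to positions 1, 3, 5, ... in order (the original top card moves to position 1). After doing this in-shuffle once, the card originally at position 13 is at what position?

Track the card's position through each in-shuffle:
13 → 12

12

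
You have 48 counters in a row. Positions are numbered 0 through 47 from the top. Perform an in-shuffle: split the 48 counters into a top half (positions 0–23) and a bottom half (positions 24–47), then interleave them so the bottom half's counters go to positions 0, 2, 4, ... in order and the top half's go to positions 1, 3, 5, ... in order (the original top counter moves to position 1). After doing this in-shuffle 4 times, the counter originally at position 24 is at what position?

7

Track the counter's position through each in-shuffle:
24 → 0 → 1 → 3 → 7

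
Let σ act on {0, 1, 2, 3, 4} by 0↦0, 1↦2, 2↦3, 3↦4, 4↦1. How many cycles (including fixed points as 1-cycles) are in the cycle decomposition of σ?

2

Cycle decomposition: (0) (1 2 3 4).
2 cycles.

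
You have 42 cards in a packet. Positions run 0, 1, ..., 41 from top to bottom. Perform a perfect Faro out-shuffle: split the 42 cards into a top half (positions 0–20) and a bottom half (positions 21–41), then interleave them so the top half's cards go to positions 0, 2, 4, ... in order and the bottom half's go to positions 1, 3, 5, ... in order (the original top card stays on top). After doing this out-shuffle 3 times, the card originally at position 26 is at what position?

3

Track the card's position through each out-shuffle:
26 → 11 → 22 → 3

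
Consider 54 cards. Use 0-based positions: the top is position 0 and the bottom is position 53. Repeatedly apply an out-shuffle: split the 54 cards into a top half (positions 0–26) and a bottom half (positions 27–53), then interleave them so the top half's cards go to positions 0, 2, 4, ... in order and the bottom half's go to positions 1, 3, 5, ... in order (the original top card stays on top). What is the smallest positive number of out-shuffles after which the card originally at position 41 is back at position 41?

52

Follow position 41 under repeated out-shuffles:
41 → 29 → 5 → 10 → 20 → 40 → 27 → 1 → ... → 41 (length 52)
It first returns after 52 out-shuffles.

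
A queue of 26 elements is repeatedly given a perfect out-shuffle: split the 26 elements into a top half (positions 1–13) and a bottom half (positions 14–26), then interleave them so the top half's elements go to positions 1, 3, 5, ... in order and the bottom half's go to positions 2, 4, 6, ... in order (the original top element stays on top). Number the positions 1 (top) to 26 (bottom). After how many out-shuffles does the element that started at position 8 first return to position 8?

Follow position 8 under repeated out-shuffles:
8 → 15 → 4 → 7 → 13 → 25 → 24 → 22 → 18 → 10 → 19 → 12 → 23 → 20 → 14 → 2 → 3 → 5 → 9 → 17 → 8
It first returns after 20 out-shuffles.

20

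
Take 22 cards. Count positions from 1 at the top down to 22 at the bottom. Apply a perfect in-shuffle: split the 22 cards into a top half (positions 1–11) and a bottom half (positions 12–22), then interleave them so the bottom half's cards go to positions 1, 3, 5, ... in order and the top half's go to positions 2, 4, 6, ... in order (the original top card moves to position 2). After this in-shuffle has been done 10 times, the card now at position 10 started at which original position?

Work backwards from position 10, undoing one in-shuffle at a time:
10 ← 5 ← 14 ← 7 ← 15 ← 19 ← 21 ← 22 ← 11 ← 17 ← 20
So the card now at position 10 started at position 20.

20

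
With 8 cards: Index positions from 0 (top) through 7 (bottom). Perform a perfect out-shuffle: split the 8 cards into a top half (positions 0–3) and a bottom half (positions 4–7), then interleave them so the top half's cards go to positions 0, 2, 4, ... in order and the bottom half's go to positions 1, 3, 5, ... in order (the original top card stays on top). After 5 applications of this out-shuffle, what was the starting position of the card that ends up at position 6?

Work backwards from position 6, undoing one out-shuffle at a time:
6 ← 3 ← 5 ← 6 ← 3 ← 5
So the card now at position 6 started at position 5.

5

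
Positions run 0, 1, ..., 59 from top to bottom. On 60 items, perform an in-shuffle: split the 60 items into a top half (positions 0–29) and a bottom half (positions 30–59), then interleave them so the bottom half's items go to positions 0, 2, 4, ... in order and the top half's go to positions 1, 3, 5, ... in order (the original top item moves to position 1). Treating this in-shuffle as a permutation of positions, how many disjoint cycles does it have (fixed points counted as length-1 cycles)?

1

Trace each unvisited position around until it returns:
(0 1 3 7 15 31 ... len 60)
1 cycle in total.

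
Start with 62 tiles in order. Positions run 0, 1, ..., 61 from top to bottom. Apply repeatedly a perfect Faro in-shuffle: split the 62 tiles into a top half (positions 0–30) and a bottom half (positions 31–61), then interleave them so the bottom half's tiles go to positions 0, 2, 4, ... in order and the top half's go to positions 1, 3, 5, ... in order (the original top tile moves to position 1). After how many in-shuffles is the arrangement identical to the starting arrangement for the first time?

The in-shuffle permutes the 62 positions with cycle lengths [2, 3, 3, 6, 6, 6, 6, 6, 6, 6, 6, 6].
Every tile is home exactly when every cycle has completed a whole number of laps, i.e. after lcm(2, 3, 6) = 6 in-shuffles.

6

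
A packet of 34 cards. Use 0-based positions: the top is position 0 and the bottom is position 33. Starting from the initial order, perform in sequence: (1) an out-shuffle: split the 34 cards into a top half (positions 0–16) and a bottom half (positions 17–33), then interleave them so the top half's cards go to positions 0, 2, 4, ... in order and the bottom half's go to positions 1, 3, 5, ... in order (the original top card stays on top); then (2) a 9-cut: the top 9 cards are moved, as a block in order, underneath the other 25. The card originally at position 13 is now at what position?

17

Track the card from position 13 forward through each operation:
  after op 1 (out-shuffle): 13 → 26
  after op 2 (cut 9): 26 → 17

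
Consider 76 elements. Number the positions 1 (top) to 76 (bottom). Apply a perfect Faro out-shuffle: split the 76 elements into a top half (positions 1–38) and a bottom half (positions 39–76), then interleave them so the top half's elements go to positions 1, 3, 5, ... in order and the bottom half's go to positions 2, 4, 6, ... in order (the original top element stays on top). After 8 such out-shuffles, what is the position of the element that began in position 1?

1

Position 1 is a fixed point of every out-shuffle, so the element never moves.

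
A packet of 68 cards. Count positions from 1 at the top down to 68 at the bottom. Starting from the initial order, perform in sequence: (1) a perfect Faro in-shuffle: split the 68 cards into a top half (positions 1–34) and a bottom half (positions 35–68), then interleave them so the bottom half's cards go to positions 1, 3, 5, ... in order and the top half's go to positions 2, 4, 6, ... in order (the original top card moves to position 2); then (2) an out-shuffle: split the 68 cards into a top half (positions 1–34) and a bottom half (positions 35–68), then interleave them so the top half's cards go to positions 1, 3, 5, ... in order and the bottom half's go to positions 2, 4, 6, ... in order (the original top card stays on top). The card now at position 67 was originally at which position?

Undo the operations in reverse order, starting from position 67:
  undo op 2 (out-shuffle, from top half): 67 ← 34
  undo op 1 (in-shuffle, from top half): 34 ← 17
So the card at position 67 came from original position 17.

17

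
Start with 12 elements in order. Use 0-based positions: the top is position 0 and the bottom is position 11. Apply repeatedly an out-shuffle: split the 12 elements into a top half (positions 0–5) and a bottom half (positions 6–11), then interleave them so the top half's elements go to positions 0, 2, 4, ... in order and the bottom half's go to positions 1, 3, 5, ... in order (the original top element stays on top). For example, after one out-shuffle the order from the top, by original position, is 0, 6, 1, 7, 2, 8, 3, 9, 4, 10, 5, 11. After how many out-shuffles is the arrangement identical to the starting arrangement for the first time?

The out-shuffle permutes the 12 positions with cycle lengths [1, 1, 10].
Every element is home exactly when every cycle has completed a whole number of laps, i.e. after lcm(1, 10) = 10 out-shuffles.

10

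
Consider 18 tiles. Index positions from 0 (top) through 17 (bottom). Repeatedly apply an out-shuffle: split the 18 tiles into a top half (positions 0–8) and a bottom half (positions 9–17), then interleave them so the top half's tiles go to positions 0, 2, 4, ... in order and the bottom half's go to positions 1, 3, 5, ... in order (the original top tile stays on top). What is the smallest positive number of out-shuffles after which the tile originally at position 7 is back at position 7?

8

Follow position 7 under repeated out-shuffles:
7 → 14 → 11 → 5 → 10 → 3 → 6 → 12 → 7
It first returns after 8 out-shuffles.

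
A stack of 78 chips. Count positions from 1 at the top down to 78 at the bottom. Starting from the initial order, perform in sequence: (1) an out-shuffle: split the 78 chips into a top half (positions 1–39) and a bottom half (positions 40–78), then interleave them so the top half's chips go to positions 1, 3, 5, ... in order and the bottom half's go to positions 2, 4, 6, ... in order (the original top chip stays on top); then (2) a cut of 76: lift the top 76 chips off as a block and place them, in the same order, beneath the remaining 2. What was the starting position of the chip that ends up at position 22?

49

Undo the operations in reverse order, starting from position 22:
  undo op 2 (cut 76): 22 ← 20
  undo op 1 (out-shuffle, from bottom half): 20 ← 49
So the chip at position 22 came from original position 49.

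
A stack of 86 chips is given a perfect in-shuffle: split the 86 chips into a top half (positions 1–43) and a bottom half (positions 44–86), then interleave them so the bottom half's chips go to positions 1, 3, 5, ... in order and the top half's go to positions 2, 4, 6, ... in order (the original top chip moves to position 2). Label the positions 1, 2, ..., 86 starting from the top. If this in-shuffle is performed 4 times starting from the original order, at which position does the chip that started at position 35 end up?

38

Track the chip's position through each in-shuffle:
35 → 70 → 53 → 19 → 38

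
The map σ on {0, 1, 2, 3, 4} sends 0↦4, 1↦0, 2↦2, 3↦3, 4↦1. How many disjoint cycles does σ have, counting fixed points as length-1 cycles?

3

Cycle decomposition: (0 4 1) (2) (3).
3 cycles.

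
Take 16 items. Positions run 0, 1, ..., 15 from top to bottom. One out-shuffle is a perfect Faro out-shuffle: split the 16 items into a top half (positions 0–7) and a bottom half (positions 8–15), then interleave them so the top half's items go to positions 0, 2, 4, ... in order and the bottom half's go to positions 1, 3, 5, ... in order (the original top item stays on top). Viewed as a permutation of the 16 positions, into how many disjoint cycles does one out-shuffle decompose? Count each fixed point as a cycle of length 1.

6

Trace each unvisited position around until it returns:
(0) (1 2 4 8) (3 6 12 9) (5 10) (7 14 13 11) (15)
6 cycles in total.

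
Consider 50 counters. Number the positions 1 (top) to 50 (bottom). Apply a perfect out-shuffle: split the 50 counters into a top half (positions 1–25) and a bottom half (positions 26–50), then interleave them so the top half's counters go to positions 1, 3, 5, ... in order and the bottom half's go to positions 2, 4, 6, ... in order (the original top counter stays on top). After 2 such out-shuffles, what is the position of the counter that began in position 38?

2

Track the counter's position through each out-shuffle:
38 → 26 → 2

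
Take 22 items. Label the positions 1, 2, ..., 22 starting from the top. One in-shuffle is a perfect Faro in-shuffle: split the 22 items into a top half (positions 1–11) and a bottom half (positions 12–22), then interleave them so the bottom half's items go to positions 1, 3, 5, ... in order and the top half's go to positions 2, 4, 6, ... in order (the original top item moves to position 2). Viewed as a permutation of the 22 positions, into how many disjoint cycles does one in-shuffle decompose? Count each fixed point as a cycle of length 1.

Trace each unvisited position around until it returns:
(1 2 4 8 16 9 ... len 11) (5 10 20 17 11 22 ... len 11)
2 cycles in total.

2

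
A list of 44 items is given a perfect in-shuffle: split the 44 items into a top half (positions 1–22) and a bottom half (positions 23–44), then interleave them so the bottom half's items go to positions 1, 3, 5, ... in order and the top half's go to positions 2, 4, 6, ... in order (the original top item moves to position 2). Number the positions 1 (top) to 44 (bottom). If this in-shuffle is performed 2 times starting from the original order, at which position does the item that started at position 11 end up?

Track the item's position through each in-shuffle:
11 → 22 → 44

44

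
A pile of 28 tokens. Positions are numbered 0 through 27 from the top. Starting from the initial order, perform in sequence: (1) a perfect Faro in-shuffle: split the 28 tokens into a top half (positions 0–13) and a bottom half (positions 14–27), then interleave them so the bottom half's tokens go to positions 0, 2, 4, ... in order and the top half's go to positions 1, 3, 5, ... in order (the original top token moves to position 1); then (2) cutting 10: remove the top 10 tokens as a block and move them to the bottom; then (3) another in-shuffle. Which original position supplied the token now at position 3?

Undo the operations in reverse order, starting from position 3:
  undo op 3 (in-shuffle, from top half): 3 ← 1
  undo op 2 (cut 10): 1 ← 11
  undo op 1 (in-shuffle, from top half): 11 ← 5
So the token at position 3 came from original position 5.

5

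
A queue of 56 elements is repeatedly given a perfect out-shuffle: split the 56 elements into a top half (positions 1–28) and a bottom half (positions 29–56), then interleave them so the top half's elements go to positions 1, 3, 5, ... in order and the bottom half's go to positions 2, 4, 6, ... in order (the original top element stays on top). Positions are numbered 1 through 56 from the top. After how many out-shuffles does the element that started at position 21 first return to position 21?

Follow position 21 under repeated out-shuffles:
21 → 41 → 26 → 51 → 46 → 36 → 16 → 31 → 6 → 11 → 21
It first returns after 10 out-shuffles.

10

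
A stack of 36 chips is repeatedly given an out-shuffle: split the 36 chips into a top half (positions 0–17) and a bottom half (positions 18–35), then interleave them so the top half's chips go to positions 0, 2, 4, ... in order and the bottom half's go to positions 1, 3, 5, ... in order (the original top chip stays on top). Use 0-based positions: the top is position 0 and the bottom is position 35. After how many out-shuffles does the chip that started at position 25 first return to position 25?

3

Follow position 25 under repeated out-shuffles:
25 → 15 → 30 → 25
It first returns after 3 out-shuffles.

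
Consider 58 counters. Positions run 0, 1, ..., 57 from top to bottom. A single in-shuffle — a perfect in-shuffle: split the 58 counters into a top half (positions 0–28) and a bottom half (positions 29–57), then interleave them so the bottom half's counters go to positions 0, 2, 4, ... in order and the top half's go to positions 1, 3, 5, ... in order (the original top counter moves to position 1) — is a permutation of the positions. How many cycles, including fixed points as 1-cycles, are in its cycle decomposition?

Trace each unvisited position around until it returns:
(0 1 3 7 15 31 ... len 58)
1 cycle in total.

1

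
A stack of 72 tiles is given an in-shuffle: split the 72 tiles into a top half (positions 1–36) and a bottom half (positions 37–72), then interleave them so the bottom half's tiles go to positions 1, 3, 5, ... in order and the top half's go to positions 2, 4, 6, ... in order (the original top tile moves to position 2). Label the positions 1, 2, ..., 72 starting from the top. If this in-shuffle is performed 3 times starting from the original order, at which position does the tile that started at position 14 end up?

Track the tile's position through each in-shuffle:
14 → 28 → 56 → 39

39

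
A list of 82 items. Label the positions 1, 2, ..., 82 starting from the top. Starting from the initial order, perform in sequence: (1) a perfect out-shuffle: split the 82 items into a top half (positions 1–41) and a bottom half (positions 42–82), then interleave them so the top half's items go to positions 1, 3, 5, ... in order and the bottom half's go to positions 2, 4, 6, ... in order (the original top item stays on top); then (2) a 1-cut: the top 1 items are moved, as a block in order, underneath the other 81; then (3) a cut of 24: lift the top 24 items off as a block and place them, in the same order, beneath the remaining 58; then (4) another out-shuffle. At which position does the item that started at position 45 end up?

Track the item from position 45 forward through each operation:
  after op 1 (out-shuffle): 45 → 8
  after op 2 (cut 1): 8 → 7
  after op 3 (cut 24): 7 → 65
  after op 4 (out-shuffle): 65 → 48

48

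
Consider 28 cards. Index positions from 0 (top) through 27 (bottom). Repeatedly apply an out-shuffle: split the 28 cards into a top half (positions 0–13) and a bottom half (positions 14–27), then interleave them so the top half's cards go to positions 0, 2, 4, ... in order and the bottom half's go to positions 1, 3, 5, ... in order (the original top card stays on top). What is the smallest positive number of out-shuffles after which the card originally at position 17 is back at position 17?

Follow position 17 under repeated out-shuffles:
17 → 7 → 14 → 1 → 2 → 4 → 8 → 16 → 5 → 10 → 20 → 13 → 26 → 25 → 23 → 19 → 11 → 22 → 17
It first returns after 18 out-shuffles.

18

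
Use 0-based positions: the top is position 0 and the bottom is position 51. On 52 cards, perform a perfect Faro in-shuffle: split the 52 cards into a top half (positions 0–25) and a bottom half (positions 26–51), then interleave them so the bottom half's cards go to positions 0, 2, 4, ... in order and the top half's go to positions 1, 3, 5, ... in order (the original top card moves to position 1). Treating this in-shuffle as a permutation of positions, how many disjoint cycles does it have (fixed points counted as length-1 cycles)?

1

Trace each unvisited position around until it returns:
(0 1 3 7 15 31 ... len 52)
1 cycle in total.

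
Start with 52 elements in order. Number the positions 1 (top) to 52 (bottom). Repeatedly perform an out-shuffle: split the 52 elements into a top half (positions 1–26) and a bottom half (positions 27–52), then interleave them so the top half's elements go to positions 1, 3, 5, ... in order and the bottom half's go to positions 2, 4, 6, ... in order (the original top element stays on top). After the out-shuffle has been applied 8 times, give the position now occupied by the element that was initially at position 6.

Track the element's position through each out-shuffle:
6 → 11 → 21 → 41 → 30 → 8 → 15 → 29 → 6

6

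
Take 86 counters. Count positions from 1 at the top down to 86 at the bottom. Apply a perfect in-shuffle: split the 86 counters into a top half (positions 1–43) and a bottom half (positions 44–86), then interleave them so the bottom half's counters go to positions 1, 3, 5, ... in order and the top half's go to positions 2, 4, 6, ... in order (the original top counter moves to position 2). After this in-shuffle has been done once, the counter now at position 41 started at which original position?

Work backwards from position 41, undoing one in-shuffle at a time:
41 ← 64
So the counter now at position 41 started at position 64.

64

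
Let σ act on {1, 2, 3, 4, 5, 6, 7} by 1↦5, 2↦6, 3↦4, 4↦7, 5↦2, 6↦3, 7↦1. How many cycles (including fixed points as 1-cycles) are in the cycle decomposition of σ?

1

Cycle decomposition: (1 5 2 6 3 4 7).
1 cycle.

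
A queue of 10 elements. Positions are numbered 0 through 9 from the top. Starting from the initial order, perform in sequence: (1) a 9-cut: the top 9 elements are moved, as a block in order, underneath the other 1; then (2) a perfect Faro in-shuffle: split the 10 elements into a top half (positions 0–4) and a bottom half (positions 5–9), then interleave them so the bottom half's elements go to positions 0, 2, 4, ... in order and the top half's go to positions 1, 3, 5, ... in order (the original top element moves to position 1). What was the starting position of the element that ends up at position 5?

Undo the operations in reverse order, starting from position 5:
  undo op 2 (in-shuffle, from top half): 5 ← 2
  undo op 1 (cut 9): 2 ← 1
So the element at position 5 came from original position 1.

1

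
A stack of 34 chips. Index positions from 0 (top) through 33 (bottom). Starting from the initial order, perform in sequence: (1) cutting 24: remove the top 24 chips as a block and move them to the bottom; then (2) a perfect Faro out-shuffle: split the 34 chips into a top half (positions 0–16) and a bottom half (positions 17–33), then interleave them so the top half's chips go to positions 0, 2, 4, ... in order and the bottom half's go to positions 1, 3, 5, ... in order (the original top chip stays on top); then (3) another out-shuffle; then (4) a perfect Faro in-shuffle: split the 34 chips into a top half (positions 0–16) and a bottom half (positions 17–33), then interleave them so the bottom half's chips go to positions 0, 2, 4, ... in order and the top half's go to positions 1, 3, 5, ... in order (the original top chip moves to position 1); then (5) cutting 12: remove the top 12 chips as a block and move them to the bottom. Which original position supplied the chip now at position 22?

Undo the operations in reverse order, starting from position 22:
  undo op 5 (cut 12): 22 ← 0
  undo op 4 (in-shuffle, from bottom half): 0 ← 17
  undo op 3 (out-shuffle, from bottom half): 17 ← 25
  undo op 2 (out-shuffle, from bottom half): 25 ← 29
  undo op 1 (cut 24): 29 ← 19
So the chip at position 22 came from original position 19.

19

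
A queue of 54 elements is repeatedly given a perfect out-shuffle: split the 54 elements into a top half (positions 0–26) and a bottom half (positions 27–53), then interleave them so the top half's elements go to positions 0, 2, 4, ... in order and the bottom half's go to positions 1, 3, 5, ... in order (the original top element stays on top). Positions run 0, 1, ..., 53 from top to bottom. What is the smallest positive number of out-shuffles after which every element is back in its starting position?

52

The out-shuffle permutes the 54 positions with cycle lengths [1, 1, 52].
Every element is home exactly when every cycle has completed a whole number of laps, i.e. after lcm(1, 52) = 52 out-shuffles.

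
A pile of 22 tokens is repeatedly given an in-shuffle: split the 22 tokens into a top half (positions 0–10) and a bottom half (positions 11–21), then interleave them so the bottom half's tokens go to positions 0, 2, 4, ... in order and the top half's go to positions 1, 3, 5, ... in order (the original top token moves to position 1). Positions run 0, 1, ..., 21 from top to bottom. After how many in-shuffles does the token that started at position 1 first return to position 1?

Follow position 1 under repeated in-shuffles:
1 → 3 → 7 → 15 → 8 → 17 → 12 → 2 → 5 → 11 → 0 → 1
It first returns after 11 in-shuffles.

11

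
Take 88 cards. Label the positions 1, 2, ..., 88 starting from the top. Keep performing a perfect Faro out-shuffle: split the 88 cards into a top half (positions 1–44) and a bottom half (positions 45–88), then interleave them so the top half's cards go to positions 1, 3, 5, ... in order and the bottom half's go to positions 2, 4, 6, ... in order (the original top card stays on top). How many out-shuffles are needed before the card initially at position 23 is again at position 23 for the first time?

28

Follow position 23 under repeated out-shuffles:
23 → 45 → 2 → 3 → 5 → 9 → 17 → 33 → ... → 23 (length 28)
It first returns after 28 out-shuffles.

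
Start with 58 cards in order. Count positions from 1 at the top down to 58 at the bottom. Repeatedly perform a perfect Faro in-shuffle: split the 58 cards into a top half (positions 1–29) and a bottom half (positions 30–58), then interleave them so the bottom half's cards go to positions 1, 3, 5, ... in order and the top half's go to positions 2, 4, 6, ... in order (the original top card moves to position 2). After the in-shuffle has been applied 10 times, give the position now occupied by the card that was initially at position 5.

Track the card's position through each in-shuffle:
5 → 10 → 20 → 40 → 21 → 42 → 25 → 50 → 41 → 23 → 46

46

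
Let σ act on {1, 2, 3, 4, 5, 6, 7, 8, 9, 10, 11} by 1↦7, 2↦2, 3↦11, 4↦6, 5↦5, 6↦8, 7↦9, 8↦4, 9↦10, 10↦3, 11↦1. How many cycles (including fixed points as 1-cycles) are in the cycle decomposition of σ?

4

Cycle decomposition: (1 7 9 10 3 11) (2) (4 6 8) (5).
4 cycles.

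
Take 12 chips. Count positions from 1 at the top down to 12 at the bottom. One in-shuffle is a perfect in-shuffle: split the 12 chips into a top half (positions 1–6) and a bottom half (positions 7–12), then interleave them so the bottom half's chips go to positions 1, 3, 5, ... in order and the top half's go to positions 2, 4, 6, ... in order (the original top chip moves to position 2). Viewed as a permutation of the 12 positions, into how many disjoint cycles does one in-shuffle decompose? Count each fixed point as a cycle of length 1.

Trace each unvisited position around until it returns:
(1 2 4 8 3 6 ... len 12)
1 cycle in total.

1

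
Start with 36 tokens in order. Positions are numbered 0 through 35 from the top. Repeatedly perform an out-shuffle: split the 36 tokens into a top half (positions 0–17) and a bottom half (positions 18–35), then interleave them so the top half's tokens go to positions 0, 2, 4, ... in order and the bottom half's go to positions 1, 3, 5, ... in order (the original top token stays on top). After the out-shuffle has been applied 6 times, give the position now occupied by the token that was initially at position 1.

29

Track the token's position through each out-shuffle:
1 → 2 → 4 → 8 → 16 → 32 → 29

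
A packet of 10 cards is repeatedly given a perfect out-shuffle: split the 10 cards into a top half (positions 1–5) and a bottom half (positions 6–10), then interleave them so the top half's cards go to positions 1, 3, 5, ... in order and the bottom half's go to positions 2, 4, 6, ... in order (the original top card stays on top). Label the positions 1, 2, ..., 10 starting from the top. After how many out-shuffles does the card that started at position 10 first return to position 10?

1

Position 10 is fixed by the out-shuffle; it is already back after 1 application.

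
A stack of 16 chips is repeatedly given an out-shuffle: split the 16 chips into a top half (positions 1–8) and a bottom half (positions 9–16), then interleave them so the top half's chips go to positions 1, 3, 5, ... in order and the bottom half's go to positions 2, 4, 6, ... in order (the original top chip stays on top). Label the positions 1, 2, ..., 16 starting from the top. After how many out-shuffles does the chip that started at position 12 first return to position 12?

4

Follow position 12 under repeated out-shuffles:
12 → 8 → 15 → 14 → 12
It first returns after 4 out-shuffles.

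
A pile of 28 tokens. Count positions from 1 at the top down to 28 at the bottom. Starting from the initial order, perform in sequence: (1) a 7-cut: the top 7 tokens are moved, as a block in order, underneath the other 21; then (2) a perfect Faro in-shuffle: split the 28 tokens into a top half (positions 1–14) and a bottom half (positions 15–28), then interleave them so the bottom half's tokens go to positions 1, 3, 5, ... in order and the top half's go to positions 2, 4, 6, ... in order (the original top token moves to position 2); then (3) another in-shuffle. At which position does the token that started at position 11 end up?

Track the token from position 11 forward through each operation:
  after op 1 (cut 7): 11 → 4
  after op 2 (in-shuffle): 4 → 8
  after op 3 (in-shuffle): 8 → 16

16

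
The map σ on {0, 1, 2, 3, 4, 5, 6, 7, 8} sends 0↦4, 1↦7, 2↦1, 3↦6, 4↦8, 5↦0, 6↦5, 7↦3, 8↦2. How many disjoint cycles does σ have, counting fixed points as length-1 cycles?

Cycle decomposition: (0 4 8 2 1 7 3 6 5).
1 cycle.

1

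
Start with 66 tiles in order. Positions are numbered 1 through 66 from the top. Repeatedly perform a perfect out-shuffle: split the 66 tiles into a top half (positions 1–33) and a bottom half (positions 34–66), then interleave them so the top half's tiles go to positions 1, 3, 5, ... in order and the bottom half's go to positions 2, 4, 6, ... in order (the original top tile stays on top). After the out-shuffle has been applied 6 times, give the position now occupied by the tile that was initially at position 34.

33

Track the tile's position through each out-shuffle:
34 → 2 → 3 → 5 → 9 → 17 → 33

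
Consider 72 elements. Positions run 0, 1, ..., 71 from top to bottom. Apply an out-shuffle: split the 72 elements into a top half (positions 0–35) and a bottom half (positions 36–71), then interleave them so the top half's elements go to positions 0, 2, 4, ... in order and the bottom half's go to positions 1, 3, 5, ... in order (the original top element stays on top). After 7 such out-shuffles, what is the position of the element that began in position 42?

51

Track the element's position through each out-shuffle:
42 → 13 → 26 → 52 → 33 → 66 → 61 → 51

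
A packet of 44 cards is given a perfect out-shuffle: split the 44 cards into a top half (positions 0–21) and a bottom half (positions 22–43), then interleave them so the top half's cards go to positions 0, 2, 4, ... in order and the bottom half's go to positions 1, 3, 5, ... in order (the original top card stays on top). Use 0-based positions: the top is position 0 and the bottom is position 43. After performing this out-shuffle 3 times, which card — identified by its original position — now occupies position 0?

0

Work backwards from position 0, undoing one out-shuffle at a time:
0 ← 0 ← 0 ← 0
So the card now at position 0 started at position 0.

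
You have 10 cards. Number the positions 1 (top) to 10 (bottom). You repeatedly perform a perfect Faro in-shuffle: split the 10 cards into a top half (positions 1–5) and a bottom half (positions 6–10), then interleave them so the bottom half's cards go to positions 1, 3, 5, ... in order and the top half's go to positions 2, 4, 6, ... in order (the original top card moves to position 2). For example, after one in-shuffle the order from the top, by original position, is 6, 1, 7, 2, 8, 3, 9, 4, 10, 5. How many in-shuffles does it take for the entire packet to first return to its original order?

The in-shuffle permutes the 10 positions with cycle lengths [10].
Every card is home exactly when every cycle has completed a whole number of laps, i.e. after lcm(10) = 10 in-shuffles.

10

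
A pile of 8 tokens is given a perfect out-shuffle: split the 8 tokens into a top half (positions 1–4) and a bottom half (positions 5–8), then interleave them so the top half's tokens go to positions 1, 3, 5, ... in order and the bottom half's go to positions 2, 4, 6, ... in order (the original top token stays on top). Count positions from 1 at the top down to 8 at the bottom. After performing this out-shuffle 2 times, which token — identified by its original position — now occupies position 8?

Work backwards from position 8, undoing one out-shuffle at a time:
8 ← 8 ← 8
So the token now at position 8 started at position 8.

8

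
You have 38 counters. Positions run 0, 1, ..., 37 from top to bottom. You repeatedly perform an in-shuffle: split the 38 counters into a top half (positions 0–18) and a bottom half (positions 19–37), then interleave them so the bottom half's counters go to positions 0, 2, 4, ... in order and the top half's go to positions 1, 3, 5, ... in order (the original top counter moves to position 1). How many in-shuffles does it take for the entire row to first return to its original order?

The in-shuffle permutes the 38 positions with cycle lengths [2, 12, 12, 12].
Every counter is home exactly when every cycle has completed a whole number of laps, i.e. after lcm(2, 12) = 12 in-shuffles.

12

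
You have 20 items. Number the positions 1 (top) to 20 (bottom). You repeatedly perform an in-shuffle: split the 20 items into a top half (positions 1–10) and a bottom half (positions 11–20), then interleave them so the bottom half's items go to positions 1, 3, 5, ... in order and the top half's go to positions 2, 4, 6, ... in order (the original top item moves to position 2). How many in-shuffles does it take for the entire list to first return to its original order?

6

The in-shuffle permutes the 20 positions with cycle lengths [2, 3, 3, 6, 6].
Every item is home exactly when every cycle has completed a whole number of laps, i.e. after lcm(2, 3, 6) = 6 in-shuffles.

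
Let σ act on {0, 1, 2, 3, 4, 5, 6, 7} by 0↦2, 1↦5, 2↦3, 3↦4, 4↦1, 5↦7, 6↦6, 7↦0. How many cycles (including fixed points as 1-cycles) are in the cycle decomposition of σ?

Cycle decomposition: (0 2 3 4 1 5 7) (6).
2 cycles.

2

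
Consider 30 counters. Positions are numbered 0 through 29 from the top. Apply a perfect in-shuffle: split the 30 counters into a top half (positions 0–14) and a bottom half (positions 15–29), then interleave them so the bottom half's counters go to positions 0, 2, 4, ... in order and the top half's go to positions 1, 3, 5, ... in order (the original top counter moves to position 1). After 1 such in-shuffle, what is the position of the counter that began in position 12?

25

Track the counter's position through each in-shuffle:
12 → 25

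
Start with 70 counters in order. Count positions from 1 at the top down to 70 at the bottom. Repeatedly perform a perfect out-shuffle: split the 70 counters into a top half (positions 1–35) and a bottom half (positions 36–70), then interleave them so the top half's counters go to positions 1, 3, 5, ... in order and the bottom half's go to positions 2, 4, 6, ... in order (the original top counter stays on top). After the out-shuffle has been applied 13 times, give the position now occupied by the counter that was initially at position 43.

Track position through each out-shuffle: 43 → 16 → 31 → 61 → 52 → ... (continuing for 13 shuffles total) → 31.

31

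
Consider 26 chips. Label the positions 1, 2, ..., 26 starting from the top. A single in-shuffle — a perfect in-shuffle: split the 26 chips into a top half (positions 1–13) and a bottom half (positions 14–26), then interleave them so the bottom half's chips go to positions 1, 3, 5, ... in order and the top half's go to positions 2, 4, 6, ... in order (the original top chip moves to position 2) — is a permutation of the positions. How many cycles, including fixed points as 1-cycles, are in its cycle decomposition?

Trace each unvisited position around until it returns:
(1 2 4 8 16 5 ... len 18) (3 6 12 24 21 15) (9 18)
3 cycles in total.

3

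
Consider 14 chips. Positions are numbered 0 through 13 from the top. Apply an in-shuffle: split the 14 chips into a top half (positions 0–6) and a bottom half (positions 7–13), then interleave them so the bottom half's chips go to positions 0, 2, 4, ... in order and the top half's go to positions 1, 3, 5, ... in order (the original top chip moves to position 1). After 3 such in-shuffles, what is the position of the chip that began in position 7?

3

Track the chip's position through each in-shuffle:
7 → 0 → 1 → 3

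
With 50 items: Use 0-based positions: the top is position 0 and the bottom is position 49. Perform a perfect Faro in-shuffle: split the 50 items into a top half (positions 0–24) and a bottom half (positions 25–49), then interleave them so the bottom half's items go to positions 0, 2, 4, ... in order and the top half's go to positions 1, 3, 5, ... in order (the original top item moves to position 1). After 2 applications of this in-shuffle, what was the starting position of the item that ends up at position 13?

28

Work backwards from position 13, undoing one in-shuffle at a time:
13 ← 6 ← 28
So the item now at position 13 started at position 28.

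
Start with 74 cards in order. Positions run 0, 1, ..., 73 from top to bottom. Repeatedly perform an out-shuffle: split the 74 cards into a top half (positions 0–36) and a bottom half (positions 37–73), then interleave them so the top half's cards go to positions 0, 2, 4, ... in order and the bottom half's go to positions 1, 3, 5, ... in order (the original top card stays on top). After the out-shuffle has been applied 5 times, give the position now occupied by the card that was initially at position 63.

Track the card's position through each out-shuffle:
63 → 53 → 33 → 66 → 59 → 45

45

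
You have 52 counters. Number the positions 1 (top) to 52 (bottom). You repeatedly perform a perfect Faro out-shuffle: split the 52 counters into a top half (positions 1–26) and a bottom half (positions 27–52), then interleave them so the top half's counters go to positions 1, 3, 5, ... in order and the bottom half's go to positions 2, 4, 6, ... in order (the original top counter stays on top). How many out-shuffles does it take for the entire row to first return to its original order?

8

The out-shuffle permutes the 52 positions with cycle lengths [1, 1, 2, 8, 8, 8, 8, 8, 8].
Every counter is home exactly when every cycle has completed a whole number of laps, i.e. after lcm(1, 2, 8) = 8 out-shuffles.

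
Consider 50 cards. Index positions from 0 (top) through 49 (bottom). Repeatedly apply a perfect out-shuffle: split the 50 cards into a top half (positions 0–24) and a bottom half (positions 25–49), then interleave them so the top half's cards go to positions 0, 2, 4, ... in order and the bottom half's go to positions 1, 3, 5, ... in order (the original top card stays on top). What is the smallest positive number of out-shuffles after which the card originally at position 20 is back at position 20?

21

Follow position 20 under repeated out-shuffles:
20 → 40 → 31 → 13 → 26 → 3 → 6 → 12 → ... → 20 (length 21)
It first returns after 21 out-shuffles.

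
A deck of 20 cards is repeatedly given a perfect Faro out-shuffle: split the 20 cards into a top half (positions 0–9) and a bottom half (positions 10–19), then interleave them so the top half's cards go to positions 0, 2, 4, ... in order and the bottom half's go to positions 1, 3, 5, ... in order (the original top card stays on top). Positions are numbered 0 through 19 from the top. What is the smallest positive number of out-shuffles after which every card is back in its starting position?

The out-shuffle permutes the 20 positions with cycle lengths [1, 1, 18].
Every card is home exactly when every cycle has completed a whole number of laps, i.e. after lcm(1, 18) = 18 out-shuffles.

18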